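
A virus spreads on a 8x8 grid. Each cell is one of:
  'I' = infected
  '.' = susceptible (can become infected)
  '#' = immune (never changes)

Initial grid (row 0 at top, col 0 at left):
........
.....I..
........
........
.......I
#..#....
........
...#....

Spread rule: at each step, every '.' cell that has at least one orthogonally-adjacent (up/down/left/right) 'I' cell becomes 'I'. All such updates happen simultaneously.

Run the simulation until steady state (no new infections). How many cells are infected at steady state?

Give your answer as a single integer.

Step 0 (initial): 2 infected
Step 1: +7 new -> 9 infected
Step 2: +12 new -> 21 infected
Step 3: +9 new -> 30 infected
Step 4: +8 new -> 38 infected
Step 5: +7 new -> 45 infected
Step 6: +7 new -> 52 infected
Step 7: +4 new -> 56 infected
Step 8: +2 new -> 58 infected
Step 9: +2 new -> 60 infected
Step 10: +1 new -> 61 infected
Step 11: +0 new -> 61 infected

Answer: 61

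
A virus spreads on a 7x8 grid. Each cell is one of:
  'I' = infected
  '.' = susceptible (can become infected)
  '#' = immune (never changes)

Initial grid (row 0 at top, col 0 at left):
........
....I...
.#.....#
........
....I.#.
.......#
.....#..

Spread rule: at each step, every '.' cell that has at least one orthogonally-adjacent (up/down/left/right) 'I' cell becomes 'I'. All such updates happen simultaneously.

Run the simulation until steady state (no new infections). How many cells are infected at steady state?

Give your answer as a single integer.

Step 0 (initial): 2 infected
Step 1: +8 new -> 10 infected
Step 2: +12 new -> 22 infected
Step 3: +12 new -> 34 infected
Step 4: +9 new -> 43 infected
Step 5: +7 new -> 50 infected
Step 6: +1 new -> 51 infected
Step 7: +0 new -> 51 infected

Answer: 51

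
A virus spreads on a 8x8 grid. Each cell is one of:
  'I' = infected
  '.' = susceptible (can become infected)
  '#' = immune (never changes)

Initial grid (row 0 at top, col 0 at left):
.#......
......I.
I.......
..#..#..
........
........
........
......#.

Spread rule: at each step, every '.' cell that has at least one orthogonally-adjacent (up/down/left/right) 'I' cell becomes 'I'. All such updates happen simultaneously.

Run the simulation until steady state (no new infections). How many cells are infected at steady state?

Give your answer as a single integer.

Answer: 60

Derivation:
Step 0 (initial): 2 infected
Step 1: +7 new -> 9 infected
Step 2: +11 new -> 20 infected
Step 3: +9 new -> 29 infected
Step 4: +10 new -> 39 infected
Step 5: +8 new -> 47 infected
Step 6: +6 new -> 53 infected
Step 7: +5 new -> 58 infected
Step 8: +2 new -> 60 infected
Step 9: +0 new -> 60 infected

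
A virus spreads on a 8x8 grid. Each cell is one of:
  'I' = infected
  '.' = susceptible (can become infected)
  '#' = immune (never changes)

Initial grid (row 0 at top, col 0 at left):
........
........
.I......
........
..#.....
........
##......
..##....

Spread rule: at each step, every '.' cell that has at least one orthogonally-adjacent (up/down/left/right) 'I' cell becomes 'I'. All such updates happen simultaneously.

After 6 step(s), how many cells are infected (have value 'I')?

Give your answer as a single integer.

Answer: 40

Derivation:
Step 0 (initial): 1 infected
Step 1: +4 new -> 5 infected
Step 2: +7 new -> 12 infected
Step 3: +7 new -> 19 infected
Step 4: +7 new -> 26 infected
Step 5: +7 new -> 33 infected
Step 6: +7 new -> 40 infected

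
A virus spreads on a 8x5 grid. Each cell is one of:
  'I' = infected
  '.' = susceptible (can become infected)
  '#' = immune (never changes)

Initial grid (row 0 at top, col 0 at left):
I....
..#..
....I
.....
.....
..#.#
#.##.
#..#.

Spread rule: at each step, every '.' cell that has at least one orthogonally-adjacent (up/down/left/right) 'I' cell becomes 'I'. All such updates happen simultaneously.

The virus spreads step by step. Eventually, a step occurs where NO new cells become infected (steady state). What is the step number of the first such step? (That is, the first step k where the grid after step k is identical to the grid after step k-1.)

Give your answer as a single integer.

Step 0 (initial): 2 infected
Step 1: +5 new -> 7 infected
Step 2: +8 new -> 15 infected
Step 3: +5 new -> 20 infected
Step 4: +4 new -> 24 infected
Step 5: +2 new -> 26 infected
Step 6: +1 new -> 27 infected
Step 7: +1 new -> 28 infected
Step 8: +1 new -> 29 infected
Step 9: +1 new -> 30 infected
Step 10: +0 new -> 30 infected

Answer: 10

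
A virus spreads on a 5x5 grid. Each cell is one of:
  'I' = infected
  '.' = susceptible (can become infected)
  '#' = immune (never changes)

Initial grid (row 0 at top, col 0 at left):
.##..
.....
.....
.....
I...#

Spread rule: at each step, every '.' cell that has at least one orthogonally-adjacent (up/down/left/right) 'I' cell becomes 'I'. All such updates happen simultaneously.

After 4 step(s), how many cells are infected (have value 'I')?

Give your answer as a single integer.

Answer: 14

Derivation:
Step 0 (initial): 1 infected
Step 1: +2 new -> 3 infected
Step 2: +3 new -> 6 infected
Step 3: +4 new -> 10 infected
Step 4: +4 new -> 14 infected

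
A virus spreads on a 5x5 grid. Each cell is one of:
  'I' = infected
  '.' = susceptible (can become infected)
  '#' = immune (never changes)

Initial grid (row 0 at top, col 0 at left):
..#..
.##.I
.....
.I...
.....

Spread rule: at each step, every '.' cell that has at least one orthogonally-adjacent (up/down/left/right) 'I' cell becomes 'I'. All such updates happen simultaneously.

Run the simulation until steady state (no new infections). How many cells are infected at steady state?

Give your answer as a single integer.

Step 0 (initial): 2 infected
Step 1: +7 new -> 9 infected
Step 2: +8 new -> 17 infected
Step 3: +3 new -> 20 infected
Step 4: +1 new -> 21 infected
Step 5: +1 new -> 22 infected
Step 6: +0 new -> 22 infected

Answer: 22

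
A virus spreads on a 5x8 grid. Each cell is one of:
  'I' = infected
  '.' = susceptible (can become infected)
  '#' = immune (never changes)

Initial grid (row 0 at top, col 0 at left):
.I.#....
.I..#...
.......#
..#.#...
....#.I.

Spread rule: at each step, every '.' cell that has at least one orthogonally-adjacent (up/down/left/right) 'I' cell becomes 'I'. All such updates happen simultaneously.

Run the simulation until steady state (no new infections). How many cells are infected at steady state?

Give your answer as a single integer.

Step 0 (initial): 3 infected
Step 1: +8 new -> 11 infected
Step 2: +7 new -> 18 infected
Step 3: +5 new -> 23 infected
Step 4: +7 new -> 30 infected
Step 5: +3 new -> 33 infected
Step 6: +1 new -> 34 infected
Step 7: +0 new -> 34 infected

Answer: 34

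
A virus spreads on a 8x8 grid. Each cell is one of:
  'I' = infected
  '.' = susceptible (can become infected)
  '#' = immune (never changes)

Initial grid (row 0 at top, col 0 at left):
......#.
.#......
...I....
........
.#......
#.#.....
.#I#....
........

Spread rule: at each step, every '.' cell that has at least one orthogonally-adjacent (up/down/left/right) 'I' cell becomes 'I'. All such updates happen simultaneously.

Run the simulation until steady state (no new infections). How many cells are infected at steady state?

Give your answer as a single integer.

Answer: 56

Derivation:
Step 0 (initial): 2 infected
Step 1: +5 new -> 7 infected
Step 2: +10 new -> 17 infected
Step 3: +12 new -> 29 infected
Step 4: +12 new -> 41 infected
Step 5: +8 new -> 49 infected
Step 6: +5 new -> 54 infected
Step 7: +2 new -> 56 infected
Step 8: +0 new -> 56 infected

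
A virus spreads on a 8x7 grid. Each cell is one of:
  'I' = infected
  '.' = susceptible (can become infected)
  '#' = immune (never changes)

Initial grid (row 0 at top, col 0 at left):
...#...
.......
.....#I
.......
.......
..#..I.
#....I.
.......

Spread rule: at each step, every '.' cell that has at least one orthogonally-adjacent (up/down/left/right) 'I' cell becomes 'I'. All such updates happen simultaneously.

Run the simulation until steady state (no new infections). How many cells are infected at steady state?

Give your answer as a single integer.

Step 0 (initial): 3 infected
Step 1: +8 new -> 11 infected
Step 2: +9 new -> 20 infected
Step 3: +6 new -> 26 infected
Step 4: +7 new -> 33 infected
Step 5: +6 new -> 39 infected
Step 6: +7 new -> 46 infected
Step 7: +4 new -> 50 infected
Step 8: +2 new -> 52 infected
Step 9: +0 new -> 52 infected

Answer: 52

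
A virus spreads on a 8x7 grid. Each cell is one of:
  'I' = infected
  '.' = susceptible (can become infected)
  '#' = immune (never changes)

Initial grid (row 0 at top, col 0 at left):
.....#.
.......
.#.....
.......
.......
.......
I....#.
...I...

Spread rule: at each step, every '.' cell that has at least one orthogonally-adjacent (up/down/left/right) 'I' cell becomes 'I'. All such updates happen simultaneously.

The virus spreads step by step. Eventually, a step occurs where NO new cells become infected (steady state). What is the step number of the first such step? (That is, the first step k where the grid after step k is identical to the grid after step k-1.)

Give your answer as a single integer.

Answer: 11

Derivation:
Step 0 (initial): 2 infected
Step 1: +6 new -> 8 infected
Step 2: +7 new -> 15 infected
Step 3: +6 new -> 21 infected
Step 4: +7 new -> 28 infected
Step 5: +6 new -> 34 infected
Step 6: +7 new -> 41 infected
Step 7: +6 new -> 47 infected
Step 8: +4 new -> 51 infected
Step 9: +1 new -> 52 infected
Step 10: +1 new -> 53 infected
Step 11: +0 new -> 53 infected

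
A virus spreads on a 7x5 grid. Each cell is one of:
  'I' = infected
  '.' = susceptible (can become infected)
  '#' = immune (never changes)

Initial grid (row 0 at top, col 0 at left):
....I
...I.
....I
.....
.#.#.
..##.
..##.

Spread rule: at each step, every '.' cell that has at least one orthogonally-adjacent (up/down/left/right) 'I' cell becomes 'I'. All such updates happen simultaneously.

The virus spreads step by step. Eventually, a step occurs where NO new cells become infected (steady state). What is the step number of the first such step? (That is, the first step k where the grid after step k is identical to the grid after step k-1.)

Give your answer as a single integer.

Step 0 (initial): 3 infected
Step 1: +5 new -> 8 infected
Step 2: +5 new -> 13 infected
Step 3: +5 new -> 18 infected
Step 4: +5 new -> 23 infected
Step 5: +1 new -> 24 infected
Step 6: +1 new -> 25 infected
Step 7: +1 new -> 26 infected
Step 8: +2 new -> 28 infected
Step 9: +1 new -> 29 infected
Step 10: +0 new -> 29 infected

Answer: 10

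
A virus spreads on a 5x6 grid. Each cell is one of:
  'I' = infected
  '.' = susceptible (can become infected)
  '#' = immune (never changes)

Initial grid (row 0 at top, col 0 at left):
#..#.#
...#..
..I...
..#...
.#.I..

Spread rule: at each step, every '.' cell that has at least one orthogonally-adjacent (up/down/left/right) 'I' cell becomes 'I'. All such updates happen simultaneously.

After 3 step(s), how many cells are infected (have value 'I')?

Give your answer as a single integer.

Step 0 (initial): 2 infected
Step 1: +6 new -> 8 infected
Step 2: +7 new -> 15 infected
Step 3: +6 new -> 21 infected

Answer: 21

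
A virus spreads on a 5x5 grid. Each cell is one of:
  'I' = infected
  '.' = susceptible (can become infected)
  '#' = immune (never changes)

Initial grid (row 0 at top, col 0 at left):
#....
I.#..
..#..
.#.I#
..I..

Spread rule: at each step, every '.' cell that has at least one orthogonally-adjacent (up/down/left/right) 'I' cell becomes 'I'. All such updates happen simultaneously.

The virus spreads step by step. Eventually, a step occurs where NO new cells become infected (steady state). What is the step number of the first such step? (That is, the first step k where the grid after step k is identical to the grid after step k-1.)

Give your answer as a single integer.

Answer: 5

Derivation:
Step 0 (initial): 3 infected
Step 1: +6 new -> 9 infected
Step 2: +7 new -> 16 infected
Step 3: +3 new -> 19 infected
Step 4: +1 new -> 20 infected
Step 5: +0 new -> 20 infected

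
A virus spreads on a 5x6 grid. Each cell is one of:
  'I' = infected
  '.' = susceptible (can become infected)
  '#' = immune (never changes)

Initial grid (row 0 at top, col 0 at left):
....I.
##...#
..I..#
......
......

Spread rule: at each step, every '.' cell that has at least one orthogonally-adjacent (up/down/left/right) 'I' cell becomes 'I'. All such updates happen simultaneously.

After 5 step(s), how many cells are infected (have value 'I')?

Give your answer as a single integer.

Answer: 26

Derivation:
Step 0 (initial): 2 infected
Step 1: +7 new -> 9 infected
Step 2: +7 new -> 16 infected
Step 3: +5 new -> 21 infected
Step 4: +4 new -> 25 infected
Step 5: +1 new -> 26 infected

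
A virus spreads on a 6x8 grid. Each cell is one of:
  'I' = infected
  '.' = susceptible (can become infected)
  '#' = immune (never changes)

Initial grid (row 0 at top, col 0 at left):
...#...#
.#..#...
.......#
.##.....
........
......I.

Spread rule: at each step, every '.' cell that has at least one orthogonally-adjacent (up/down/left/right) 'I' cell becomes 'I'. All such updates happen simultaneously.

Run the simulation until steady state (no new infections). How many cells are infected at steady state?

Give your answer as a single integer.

Answer: 41

Derivation:
Step 0 (initial): 1 infected
Step 1: +3 new -> 4 infected
Step 2: +4 new -> 8 infected
Step 3: +5 new -> 13 infected
Step 4: +5 new -> 18 infected
Step 5: +7 new -> 25 infected
Step 6: +4 new -> 29 infected
Step 7: +4 new -> 33 infected
Step 8: +3 new -> 36 infected
Step 9: +2 new -> 38 infected
Step 10: +2 new -> 40 infected
Step 11: +1 new -> 41 infected
Step 12: +0 new -> 41 infected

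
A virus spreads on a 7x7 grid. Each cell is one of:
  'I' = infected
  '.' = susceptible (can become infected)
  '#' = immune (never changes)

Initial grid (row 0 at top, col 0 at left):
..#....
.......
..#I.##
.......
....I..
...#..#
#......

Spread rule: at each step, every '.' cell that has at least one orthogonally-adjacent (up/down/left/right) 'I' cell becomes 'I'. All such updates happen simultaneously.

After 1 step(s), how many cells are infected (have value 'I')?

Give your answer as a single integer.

Step 0 (initial): 2 infected
Step 1: +7 new -> 9 infected

Answer: 9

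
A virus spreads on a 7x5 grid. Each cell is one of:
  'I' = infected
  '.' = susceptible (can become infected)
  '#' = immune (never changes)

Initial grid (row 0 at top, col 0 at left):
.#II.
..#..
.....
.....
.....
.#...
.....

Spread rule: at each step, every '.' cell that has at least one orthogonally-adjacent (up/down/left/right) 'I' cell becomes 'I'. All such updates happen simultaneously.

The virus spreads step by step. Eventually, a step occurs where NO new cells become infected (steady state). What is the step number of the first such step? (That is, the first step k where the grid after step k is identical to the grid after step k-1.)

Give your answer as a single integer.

Step 0 (initial): 2 infected
Step 1: +2 new -> 4 infected
Step 2: +2 new -> 6 infected
Step 3: +3 new -> 9 infected
Step 4: +4 new -> 13 infected
Step 5: +6 new -> 19 infected
Step 6: +6 new -> 25 infected
Step 7: +4 new -> 29 infected
Step 8: +2 new -> 31 infected
Step 9: +1 new -> 32 infected
Step 10: +0 new -> 32 infected

Answer: 10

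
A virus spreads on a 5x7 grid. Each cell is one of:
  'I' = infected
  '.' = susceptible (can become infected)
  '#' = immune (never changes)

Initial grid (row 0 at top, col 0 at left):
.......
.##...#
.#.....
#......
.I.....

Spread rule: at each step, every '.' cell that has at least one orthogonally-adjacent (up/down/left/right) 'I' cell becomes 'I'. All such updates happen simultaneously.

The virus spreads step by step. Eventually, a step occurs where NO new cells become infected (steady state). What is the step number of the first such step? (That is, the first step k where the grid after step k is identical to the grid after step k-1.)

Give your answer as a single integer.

Step 0 (initial): 1 infected
Step 1: +3 new -> 4 infected
Step 2: +2 new -> 6 infected
Step 3: +3 new -> 9 infected
Step 4: +3 new -> 12 infected
Step 5: +4 new -> 16 infected
Step 6: +4 new -> 20 infected
Step 7: +4 new -> 24 infected
Step 8: +2 new -> 26 infected
Step 9: +2 new -> 28 infected
Step 10: +1 new -> 29 infected
Step 11: +1 new -> 30 infected
Step 12: +0 new -> 30 infected

Answer: 12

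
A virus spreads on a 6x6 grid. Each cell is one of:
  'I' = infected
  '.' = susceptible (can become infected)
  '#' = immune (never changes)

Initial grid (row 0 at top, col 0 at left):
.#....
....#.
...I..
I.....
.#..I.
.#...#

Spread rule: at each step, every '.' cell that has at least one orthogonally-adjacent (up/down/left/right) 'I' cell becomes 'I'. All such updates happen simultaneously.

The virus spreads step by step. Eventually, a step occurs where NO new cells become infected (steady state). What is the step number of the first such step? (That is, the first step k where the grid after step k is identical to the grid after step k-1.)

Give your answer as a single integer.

Answer: 5

Derivation:
Step 0 (initial): 3 infected
Step 1: +11 new -> 14 infected
Step 2: +10 new -> 24 infected
Step 3: +6 new -> 30 infected
Step 4: +1 new -> 31 infected
Step 5: +0 new -> 31 infected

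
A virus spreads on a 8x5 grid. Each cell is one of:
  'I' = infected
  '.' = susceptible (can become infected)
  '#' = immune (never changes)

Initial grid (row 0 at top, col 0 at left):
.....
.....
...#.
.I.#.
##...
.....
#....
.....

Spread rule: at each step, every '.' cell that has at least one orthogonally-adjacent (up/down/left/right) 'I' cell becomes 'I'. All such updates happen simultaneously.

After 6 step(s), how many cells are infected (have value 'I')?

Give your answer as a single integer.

Step 0 (initial): 1 infected
Step 1: +3 new -> 4 infected
Step 2: +4 new -> 8 infected
Step 3: +5 new -> 13 infected
Step 4: +7 new -> 20 infected
Step 5: +8 new -> 28 infected
Step 6: +5 new -> 33 infected

Answer: 33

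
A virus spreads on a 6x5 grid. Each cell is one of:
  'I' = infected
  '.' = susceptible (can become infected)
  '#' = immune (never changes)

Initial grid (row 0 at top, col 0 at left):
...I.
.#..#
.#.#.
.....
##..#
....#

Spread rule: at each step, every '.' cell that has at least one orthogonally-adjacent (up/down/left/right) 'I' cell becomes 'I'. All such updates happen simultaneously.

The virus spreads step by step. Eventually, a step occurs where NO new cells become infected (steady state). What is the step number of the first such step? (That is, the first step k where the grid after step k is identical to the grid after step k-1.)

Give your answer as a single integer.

Step 0 (initial): 1 infected
Step 1: +3 new -> 4 infected
Step 2: +2 new -> 6 infected
Step 3: +2 new -> 8 infected
Step 4: +2 new -> 10 infected
Step 5: +4 new -> 14 infected
Step 6: +4 new -> 18 infected
Step 7: +3 new -> 21 infected
Step 8: +1 new -> 22 infected
Step 9: +0 new -> 22 infected

Answer: 9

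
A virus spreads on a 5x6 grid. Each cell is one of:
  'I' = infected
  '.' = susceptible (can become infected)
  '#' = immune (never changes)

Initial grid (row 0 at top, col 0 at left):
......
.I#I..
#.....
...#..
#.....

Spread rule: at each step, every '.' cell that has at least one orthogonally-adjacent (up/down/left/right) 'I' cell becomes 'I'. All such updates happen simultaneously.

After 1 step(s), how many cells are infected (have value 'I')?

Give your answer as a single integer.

Answer: 8

Derivation:
Step 0 (initial): 2 infected
Step 1: +6 new -> 8 infected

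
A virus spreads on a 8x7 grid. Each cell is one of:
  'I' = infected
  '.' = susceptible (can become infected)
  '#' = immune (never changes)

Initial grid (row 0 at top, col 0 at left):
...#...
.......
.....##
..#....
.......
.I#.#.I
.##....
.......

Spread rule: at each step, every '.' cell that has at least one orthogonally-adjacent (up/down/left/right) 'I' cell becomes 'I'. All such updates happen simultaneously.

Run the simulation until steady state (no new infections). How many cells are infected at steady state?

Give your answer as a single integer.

Step 0 (initial): 2 infected
Step 1: +5 new -> 7 infected
Step 2: +8 new -> 15 infected
Step 3: +8 new -> 23 infected
Step 4: +9 new -> 32 infected
Step 5: +7 new -> 39 infected
Step 6: +4 new -> 43 infected
Step 7: +2 new -> 45 infected
Step 8: +2 new -> 47 infected
Step 9: +1 new -> 48 infected
Step 10: +0 new -> 48 infected

Answer: 48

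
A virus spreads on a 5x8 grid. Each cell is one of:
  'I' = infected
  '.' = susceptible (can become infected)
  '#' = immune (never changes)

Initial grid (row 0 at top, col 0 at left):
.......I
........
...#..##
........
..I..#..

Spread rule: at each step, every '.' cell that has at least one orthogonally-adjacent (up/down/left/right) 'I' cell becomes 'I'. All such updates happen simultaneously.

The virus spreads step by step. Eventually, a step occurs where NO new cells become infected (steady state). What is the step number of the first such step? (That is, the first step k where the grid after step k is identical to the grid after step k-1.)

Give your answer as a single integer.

Step 0 (initial): 2 infected
Step 1: +5 new -> 7 infected
Step 2: +7 new -> 14 infected
Step 3: +6 new -> 20 infected
Step 4: +9 new -> 29 infected
Step 5: +3 new -> 32 infected
Step 6: +3 new -> 35 infected
Step 7: +1 new -> 36 infected
Step 8: +0 new -> 36 infected

Answer: 8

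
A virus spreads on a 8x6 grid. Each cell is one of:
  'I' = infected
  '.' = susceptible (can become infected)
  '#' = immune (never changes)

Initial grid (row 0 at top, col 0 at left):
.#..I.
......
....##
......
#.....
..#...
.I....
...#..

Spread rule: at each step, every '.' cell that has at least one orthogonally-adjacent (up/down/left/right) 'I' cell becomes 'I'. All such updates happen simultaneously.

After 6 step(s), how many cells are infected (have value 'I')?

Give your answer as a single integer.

Answer: 42

Derivation:
Step 0 (initial): 2 infected
Step 1: +7 new -> 9 infected
Step 2: +8 new -> 17 infected
Step 3: +6 new -> 23 infected
Step 4: +10 new -> 33 infected
Step 5: +6 new -> 39 infected
Step 6: +3 new -> 42 infected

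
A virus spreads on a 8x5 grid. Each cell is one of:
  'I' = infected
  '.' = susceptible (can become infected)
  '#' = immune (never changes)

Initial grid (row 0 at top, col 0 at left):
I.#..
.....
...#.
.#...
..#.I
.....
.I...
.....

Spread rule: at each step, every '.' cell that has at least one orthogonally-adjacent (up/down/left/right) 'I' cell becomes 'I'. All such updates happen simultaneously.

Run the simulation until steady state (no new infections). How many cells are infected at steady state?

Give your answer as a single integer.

Step 0 (initial): 3 infected
Step 1: +9 new -> 12 infected
Step 2: +12 new -> 24 infected
Step 3: +8 new -> 32 infected
Step 4: +3 new -> 35 infected
Step 5: +1 new -> 36 infected
Step 6: +0 new -> 36 infected

Answer: 36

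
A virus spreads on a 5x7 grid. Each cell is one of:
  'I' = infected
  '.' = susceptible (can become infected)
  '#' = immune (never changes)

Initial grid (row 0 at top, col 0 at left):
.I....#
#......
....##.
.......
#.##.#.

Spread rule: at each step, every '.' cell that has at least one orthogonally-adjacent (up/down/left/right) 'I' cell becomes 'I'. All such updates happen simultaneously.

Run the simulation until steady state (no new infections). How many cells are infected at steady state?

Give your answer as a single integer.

Step 0 (initial): 1 infected
Step 1: +3 new -> 4 infected
Step 2: +3 new -> 7 infected
Step 3: +5 new -> 12 infected
Step 4: +6 new -> 18 infected
Step 5: +2 new -> 20 infected
Step 6: +2 new -> 22 infected
Step 7: +3 new -> 25 infected
Step 8: +1 new -> 26 infected
Step 9: +1 new -> 27 infected
Step 10: +0 new -> 27 infected

Answer: 27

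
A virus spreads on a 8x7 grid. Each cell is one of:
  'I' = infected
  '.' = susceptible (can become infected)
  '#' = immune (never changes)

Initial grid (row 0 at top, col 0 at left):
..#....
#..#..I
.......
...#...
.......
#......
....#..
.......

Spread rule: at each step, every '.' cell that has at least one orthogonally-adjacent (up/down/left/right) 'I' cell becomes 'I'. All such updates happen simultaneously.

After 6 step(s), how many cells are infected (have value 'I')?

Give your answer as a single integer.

Step 0 (initial): 1 infected
Step 1: +3 new -> 4 infected
Step 2: +4 new -> 8 infected
Step 3: +4 new -> 12 infected
Step 4: +5 new -> 17 infected
Step 5: +4 new -> 21 infected
Step 6: +7 new -> 28 infected

Answer: 28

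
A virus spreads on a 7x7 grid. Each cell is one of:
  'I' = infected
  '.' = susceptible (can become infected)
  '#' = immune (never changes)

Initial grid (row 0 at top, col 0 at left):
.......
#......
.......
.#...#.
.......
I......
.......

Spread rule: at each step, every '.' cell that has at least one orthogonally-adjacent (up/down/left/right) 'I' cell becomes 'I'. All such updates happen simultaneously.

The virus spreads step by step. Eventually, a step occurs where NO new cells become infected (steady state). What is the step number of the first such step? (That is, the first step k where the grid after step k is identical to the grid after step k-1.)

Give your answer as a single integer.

Answer: 12

Derivation:
Step 0 (initial): 1 infected
Step 1: +3 new -> 4 infected
Step 2: +4 new -> 8 infected
Step 3: +4 new -> 12 infected
Step 4: +5 new -> 17 infected
Step 5: +6 new -> 23 infected
Step 6: +7 new -> 30 infected
Step 7: +6 new -> 36 infected
Step 8: +4 new -> 40 infected
Step 9: +3 new -> 43 infected
Step 10: +2 new -> 45 infected
Step 11: +1 new -> 46 infected
Step 12: +0 new -> 46 infected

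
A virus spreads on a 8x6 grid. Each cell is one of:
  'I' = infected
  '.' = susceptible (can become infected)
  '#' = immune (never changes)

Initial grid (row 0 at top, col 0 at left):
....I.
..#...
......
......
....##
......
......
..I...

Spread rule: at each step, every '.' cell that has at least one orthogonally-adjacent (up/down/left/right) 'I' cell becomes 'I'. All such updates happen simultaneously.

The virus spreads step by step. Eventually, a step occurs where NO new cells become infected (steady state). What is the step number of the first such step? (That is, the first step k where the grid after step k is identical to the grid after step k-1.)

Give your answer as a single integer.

Step 0 (initial): 2 infected
Step 1: +6 new -> 8 infected
Step 2: +9 new -> 17 infected
Step 3: +10 new -> 27 infected
Step 4: +11 new -> 38 infected
Step 5: +5 new -> 43 infected
Step 6: +2 new -> 45 infected
Step 7: +0 new -> 45 infected

Answer: 7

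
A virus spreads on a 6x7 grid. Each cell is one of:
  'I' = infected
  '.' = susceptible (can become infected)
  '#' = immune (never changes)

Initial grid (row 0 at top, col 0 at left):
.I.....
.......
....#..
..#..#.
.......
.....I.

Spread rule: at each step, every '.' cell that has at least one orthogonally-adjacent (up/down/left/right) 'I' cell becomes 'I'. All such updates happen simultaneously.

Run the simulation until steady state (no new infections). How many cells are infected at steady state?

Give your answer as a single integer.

Answer: 39

Derivation:
Step 0 (initial): 2 infected
Step 1: +6 new -> 8 infected
Step 2: +7 new -> 15 infected
Step 3: +9 new -> 24 infected
Step 4: +9 new -> 33 infected
Step 5: +6 new -> 39 infected
Step 6: +0 new -> 39 infected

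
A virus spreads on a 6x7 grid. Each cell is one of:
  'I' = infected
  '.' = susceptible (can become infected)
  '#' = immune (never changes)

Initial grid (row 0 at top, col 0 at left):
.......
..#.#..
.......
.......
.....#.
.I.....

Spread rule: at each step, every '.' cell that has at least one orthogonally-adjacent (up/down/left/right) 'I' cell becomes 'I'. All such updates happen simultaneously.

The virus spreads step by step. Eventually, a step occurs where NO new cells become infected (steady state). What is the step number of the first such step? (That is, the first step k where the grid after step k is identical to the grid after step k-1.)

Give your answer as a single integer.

Answer: 11

Derivation:
Step 0 (initial): 1 infected
Step 1: +3 new -> 4 infected
Step 2: +4 new -> 8 infected
Step 3: +5 new -> 13 infected
Step 4: +6 new -> 19 infected
Step 5: +5 new -> 24 infected
Step 6: +6 new -> 30 infected
Step 7: +3 new -> 33 infected
Step 8: +3 new -> 36 infected
Step 9: +2 new -> 38 infected
Step 10: +1 new -> 39 infected
Step 11: +0 new -> 39 infected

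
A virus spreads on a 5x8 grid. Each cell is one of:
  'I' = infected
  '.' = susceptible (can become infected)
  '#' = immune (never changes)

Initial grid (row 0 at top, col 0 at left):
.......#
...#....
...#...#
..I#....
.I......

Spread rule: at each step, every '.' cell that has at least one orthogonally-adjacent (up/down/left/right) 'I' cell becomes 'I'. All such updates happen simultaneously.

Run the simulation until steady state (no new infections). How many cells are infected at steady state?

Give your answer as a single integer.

Step 0 (initial): 2 infected
Step 1: +4 new -> 6 infected
Step 2: +4 new -> 10 infected
Step 3: +4 new -> 14 infected
Step 4: +5 new -> 19 infected
Step 5: +5 new -> 24 infected
Step 6: +5 new -> 29 infected
Step 7: +4 new -> 33 infected
Step 8: +1 new -> 34 infected
Step 9: +1 new -> 35 infected
Step 10: +0 new -> 35 infected

Answer: 35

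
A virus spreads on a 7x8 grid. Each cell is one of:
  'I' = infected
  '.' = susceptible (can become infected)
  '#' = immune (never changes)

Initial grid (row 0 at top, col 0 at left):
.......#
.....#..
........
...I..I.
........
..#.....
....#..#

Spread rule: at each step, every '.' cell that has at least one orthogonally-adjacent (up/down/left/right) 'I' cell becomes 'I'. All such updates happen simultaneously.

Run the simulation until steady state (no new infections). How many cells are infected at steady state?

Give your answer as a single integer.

Answer: 51

Derivation:
Step 0 (initial): 2 infected
Step 1: +8 new -> 10 infected
Step 2: +13 new -> 23 infected
Step 3: +13 new -> 36 infected
Step 4: +9 new -> 45 infected
Step 5: +4 new -> 49 infected
Step 6: +2 new -> 51 infected
Step 7: +0 new -> 51 infected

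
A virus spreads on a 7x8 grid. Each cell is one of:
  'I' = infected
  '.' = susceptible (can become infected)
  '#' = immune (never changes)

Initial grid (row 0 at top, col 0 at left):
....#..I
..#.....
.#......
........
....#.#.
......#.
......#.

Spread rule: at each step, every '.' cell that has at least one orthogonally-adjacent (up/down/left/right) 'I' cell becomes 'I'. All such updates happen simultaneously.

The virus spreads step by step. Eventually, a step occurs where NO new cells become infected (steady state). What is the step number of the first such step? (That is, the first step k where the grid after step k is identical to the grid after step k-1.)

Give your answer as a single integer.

Answer: 14

Derivation:
Step 0 (initial): 1 infected
Step 1: +2 new -> 3 infected
Step 2: +3 new -> 6 infected
Step 3: +3 new -> 9 infected
Step 4: +4 new -> 13 infected
Step 5: +4 new -> 17 infected
Step 6: +5 new -> 22 infected
Step 7: +4 new -> 26 infected
Step 8: +5 new -> 31 infected
Step 9: +6 new -> 37 infected
Step 10: +5 new -> 42 infected
Step 11: +4 new -> 46 infected
Step 12: +2 new -> 48 infected
Step 13: +1 new -> 49 infected
Step 14: +0 new -> 49 infected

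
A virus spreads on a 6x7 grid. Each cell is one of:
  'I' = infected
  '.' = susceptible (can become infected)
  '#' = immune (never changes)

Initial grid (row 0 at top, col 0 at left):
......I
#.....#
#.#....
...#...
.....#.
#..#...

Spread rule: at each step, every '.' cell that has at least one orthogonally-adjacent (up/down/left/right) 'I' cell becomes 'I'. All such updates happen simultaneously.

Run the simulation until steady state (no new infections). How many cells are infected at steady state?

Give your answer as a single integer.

Answer: 34

Derivation:
Step 0 (initial): 1 infected
Step 1: +1 new -> 2 infected
Step 2: +2 new -> 4 infected
Step 3: +3 new -> 7 infected
Step 4: +5 new -> 12 infected
Step 5: +5 new -> 17 infected
Step 6: +4 new -> 21 infected
Step 7: +4 new -> 25 infected
Step 8: +3 new -> 28 infected
Step 9: +4 new -> 32 infected
Step 10: +2 new -> 34 infected
Step 11: +0 new -> 34 infected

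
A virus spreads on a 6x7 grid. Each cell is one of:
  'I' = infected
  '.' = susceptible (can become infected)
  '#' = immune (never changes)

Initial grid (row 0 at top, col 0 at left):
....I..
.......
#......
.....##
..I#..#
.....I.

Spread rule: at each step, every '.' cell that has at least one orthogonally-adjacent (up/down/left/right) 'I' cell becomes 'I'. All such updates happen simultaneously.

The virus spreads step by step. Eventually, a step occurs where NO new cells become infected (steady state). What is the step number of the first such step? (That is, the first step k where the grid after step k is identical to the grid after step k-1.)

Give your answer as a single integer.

Answer: 6

Derivation:
Step 0 (initial): 3 infected
Step 1: +9 new -> 12 infected
Step 2: +12 new -> 24 infected
Step 3: +9 new -> 33 infected
Step 4: +3 new -> 36 infected
Step 5: +1 new -> 37 infected
Step 6: +0 new -> 37 infected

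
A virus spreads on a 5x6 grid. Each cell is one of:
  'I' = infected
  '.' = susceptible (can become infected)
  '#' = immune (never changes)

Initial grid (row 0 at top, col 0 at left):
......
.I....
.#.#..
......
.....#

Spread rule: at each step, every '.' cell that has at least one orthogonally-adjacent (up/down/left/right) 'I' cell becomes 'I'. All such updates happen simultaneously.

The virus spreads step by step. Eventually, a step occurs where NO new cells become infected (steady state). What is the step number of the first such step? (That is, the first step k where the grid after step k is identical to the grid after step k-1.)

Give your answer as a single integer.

Answer: 7

Derivation:
Step 0 (initial): 1 infected
Step 1: +3 new -> 4 infected
Step 2: +5 new -> 9 infected
Step 3: +4 new -> 13 infected
Step 4: +7 new -> 20 infected
Step 5: +5 new -> 25 infected
Step 6: +2 new -> 27 infected
Step 7: +0 new -> 27 infected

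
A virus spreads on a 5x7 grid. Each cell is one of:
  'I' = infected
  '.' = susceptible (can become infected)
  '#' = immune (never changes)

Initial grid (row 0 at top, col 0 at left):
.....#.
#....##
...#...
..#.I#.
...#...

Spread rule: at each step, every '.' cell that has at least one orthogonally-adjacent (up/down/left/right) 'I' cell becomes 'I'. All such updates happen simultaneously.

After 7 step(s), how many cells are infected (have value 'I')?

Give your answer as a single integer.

Step 0 (initial): 1 infected
Step 1: +3 new -> 4 infected
Step 2: +3 new -> 7 infected
Step 3: +4 new -> 11 infected
Step 4: +3 new -> 14 infected
Step 5: +3 new -> 17 infected
Step 6: +2 new -> 19 infected
Step 7: +3 new -> 22 infected

Answer: 22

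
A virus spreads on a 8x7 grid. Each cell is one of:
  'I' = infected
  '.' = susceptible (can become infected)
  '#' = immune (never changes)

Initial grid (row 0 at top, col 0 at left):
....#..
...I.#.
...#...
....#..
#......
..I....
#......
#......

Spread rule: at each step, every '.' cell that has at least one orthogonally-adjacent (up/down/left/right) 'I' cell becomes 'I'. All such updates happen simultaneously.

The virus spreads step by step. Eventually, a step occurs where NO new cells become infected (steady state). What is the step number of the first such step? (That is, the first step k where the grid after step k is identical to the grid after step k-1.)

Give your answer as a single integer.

Step 0 (initial): 2 infected
Step 1: +7 new -> 9 infected
Step 2: +12 new -> 21 infected
Step 3: +11 new -> 32 infected
Step 4: +9 new -> 41 infected
Step 5: +5 new -> 46 infected
Step 6: +2 new -> 48 infected
Step 7: +1 new -> 49 infected
Step 8: +0 new -> 49 infected

Answer: 8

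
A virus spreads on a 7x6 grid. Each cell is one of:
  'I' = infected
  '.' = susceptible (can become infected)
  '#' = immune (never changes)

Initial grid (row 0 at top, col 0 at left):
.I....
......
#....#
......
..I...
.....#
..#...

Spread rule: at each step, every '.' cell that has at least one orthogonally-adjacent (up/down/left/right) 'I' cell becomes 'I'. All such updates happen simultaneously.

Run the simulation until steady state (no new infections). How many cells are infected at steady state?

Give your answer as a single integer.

Step 0 (initial): 2 infected
Step 1: +7 new -> 9 infected
Step 2: +11 new -> 20 infected
Step 3: +10 new -> 30 infected
Step 4: +6 new -> 36 infected
Step 5: +2 new -> 38 infected
Step 6: +0 new -> 38 infected

Answer: 38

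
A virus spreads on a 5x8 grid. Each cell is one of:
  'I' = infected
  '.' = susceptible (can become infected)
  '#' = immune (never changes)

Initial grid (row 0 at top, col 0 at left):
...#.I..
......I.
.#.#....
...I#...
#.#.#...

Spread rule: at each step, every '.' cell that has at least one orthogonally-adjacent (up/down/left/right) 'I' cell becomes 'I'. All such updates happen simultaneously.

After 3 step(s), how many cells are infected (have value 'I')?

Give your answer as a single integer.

Step 0 (initial): 3 infected
Step 1: +7 new -> 10 infected
Step 2: +7 new -> 17 infected
Step 3: +8 new -> 25 infected

Answer: 25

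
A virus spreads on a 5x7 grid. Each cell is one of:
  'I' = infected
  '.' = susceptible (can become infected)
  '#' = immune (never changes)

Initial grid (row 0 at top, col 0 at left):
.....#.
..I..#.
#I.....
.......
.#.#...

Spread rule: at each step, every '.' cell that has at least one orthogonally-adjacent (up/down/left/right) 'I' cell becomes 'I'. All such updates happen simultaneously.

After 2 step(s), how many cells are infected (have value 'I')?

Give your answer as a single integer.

Step 0 (initial): 2 infected
Step 1: +5 new -> 7 infected
Step 2: +7 new -> 14 infected

Answer: 14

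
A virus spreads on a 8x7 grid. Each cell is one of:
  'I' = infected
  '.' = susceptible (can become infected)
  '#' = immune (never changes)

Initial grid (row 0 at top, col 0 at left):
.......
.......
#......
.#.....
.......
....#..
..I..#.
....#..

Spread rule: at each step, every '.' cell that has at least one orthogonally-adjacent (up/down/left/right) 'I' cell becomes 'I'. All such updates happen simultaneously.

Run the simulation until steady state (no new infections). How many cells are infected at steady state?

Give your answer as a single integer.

Step 0 (initial): 1 infected
Step 1: +4 new -> 5 infected
Step 2: +7 new -> 12 infected
Step 3: +5 new -> 17 infected
Step 4: +4 new -> 21 infected
Step 5: +6 new -> 27 infected
Step 6: +7 new -> 34 infected
Step 7: +7 new -> 41 infected
Step 8: +5 new -> 46 infected
Step 9: +3 new -> 49 infected
Step 10: +2 new -> 51 infected
Step 11: +0 new -> 51 infected

Answer: 51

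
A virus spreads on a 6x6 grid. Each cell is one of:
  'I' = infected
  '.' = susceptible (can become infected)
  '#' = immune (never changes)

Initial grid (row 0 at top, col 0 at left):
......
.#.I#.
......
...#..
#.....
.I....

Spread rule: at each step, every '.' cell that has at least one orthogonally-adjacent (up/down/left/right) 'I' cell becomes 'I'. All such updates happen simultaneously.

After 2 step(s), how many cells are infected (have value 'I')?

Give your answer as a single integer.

Step 0 (initial): 2 infected
Step 1: +6 new -> 8 infected
Step 2: +7 new -> 15 infected

Answer: 15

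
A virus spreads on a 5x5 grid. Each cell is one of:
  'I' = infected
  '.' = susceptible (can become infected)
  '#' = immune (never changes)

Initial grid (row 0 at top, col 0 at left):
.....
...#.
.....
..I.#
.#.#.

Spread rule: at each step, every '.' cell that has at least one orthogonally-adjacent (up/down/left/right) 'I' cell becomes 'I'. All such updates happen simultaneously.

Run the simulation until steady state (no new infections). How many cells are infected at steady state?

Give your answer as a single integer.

Step 0 (initial): 1 infected
Step 1: +4 new -> 5 infected
Step 2: +4 new -> 9 infected
Step 3: +5 new -> 14 infected
Step 4: +4 new -> 18 infected
Step 5: +2 new -> 20 infected
Step 6: +0 new -> 20 infected

Answer: 20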